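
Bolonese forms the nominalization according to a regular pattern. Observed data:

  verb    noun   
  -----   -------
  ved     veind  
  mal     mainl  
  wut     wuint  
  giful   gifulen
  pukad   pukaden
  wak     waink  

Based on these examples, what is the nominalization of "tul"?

tuinl

giful and mal both end in -l yet inflect differently (gifulen, mainl), so the final letter is not what conditions the rule; the number of vowels is.
"tul" has 1 vowel. The stems with 1 vowel (mal → mainl, wak → waink, wut → wuint) insert -in- after the first vowel.
So tul → tuinl.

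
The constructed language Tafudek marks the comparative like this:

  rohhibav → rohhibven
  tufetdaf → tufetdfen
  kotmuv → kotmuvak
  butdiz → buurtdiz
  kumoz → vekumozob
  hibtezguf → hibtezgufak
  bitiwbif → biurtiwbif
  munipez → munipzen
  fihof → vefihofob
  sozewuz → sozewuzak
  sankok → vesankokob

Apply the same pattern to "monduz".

kumoz and munipez both end in -z yet inflect differently (vekumozob, munipzen), so the final letter is not what conditions the rule; the last vowel is.
"monduz" has last vowel 'u'. The stems whose last vowel is 'u' (sozewuz → sozewuzak, kotmuv → kotmuvak, hibtezguf → hibtezgufak) add -ak.
So monduz → monduzak.

monduzak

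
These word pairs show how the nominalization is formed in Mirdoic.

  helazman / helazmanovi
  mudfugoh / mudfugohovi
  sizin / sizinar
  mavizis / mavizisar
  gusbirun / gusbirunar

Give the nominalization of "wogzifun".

helazman and sizin both end in -n yet inflect differently (helazmanovi, sizinar), so the final letter is not what conditions the rule; the last vowel is.
"wogzifun" has last vowel 'u'. The one such stem in the data (gusbirun → gusbirunar) adds -ar, so the same rule applies.
So wogzifun → wogzifunar.

wogzifunar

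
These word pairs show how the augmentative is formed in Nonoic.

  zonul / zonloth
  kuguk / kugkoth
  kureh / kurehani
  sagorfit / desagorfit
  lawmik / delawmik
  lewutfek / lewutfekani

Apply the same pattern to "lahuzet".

lahuzetani

"lahuzet" has last vowel 'e'. The stems whose last vowel is 'e' (kureh → kurehani, lewutfek → lewutfekani) add -ani.
The other patterns: stems whose last vowel is 'i' add the prefix de-; stems whose last vowel is 'u' delete the last vowel and add -oth.
So lahuzet → lahuzetani.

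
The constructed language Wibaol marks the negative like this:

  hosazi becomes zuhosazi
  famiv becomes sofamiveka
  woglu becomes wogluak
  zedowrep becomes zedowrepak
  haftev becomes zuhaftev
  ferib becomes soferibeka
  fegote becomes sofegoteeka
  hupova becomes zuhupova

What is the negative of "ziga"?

famiv and haftev both end in -v yet inflect differently (sofamiveka, zuhaftev), so the final letter is not what conditions the rule; the first letter is.
"ziga" begins with z-. The one such stem in the data (zedowrep → zedowrepak) adds -ak, so the same rule applies.
So ziga → zigaak.

zigaak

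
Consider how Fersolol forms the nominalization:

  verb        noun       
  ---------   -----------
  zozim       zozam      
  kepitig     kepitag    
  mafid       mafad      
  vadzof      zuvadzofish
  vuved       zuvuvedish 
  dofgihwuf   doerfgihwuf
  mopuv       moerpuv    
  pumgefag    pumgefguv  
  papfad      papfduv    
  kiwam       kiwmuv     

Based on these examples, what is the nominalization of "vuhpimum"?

vuerhpimum

mafid and vuved both end in -d yet inflect differently (mafad, zuvuvedish), so the final letter is not what conditions the rule; the last vowel is.
"vuhpimum" has last vowel 'u'. The stems whose last vowel is 'u' (dofgihwuf → doerfgihwuf, mopuv → moerpuv) insert -er- after the first vowel.
The other patterns: stems whose last vowel is 'i' change the last vowel to 'a'; stems whose last vowel is 'e' or 'o' add zu- … -ish around the stem; stems whose last vowel is 'a' delete the last vowel and add -uv.
So vuhpimum → vuerhpimum.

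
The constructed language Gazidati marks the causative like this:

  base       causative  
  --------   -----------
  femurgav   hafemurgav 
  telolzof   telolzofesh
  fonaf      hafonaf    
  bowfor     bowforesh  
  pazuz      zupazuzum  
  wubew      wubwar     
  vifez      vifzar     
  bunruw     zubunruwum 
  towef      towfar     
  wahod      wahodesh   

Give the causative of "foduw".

telolzof and fonaf both end in -f yet inflect differently (telolzofesh, hafonaf), so the final letter is not what conditions the rule; the last vowel is.
"foduw" has last vowel 'u'. The stems whose last vowel is 'u' (bunruw → zubunruwum, pazuz → zupazuzum) add zu- … -um around the stem.
So foduw → zufoduwum.

zufoduwum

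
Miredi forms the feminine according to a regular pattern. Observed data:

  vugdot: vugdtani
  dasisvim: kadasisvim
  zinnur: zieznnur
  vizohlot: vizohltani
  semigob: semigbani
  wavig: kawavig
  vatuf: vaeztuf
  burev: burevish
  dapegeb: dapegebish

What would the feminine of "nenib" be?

kanenib

"nenib" has last vowel 'i'. The stems whose last vowel is 'i' (dasisvim → kadasisvim, wavig → kawavig) add the prefix ka-.
The other patterns: stems whose last vowel is 'u' insert -ez- after the first vowel; stems whose last vowel is 'o' delete the last vowel and add -ani; stems whose last vowel is 'e' add -ish.
So nenib → kanenib.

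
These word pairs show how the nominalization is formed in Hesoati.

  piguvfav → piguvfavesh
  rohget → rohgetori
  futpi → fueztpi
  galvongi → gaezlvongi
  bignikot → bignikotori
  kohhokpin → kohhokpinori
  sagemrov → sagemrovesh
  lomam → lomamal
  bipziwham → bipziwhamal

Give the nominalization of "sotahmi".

bipziwham and piguvfav both have last vowel 'a' yet inflect differently (bipziwhamal, piguvfavesh), so the last vowel is not what conditions the rule; the final letter is.
"sotahmi" ends in -i. The stems ending in -i (galvongi → gaezlvongi, futpi → fueztpi) insert -ez- after the first vowel.
The other patterns: stems ending in -m add -al; stems ending in -v add -esh; stems ending in -n or -t add -ori.
So sotahmi → soeztahmi.

soeztahmi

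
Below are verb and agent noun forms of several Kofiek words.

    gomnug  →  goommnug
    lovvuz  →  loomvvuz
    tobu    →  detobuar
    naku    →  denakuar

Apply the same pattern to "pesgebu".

depesgebuar

gomnug and tobu both have last vowel 'u' yet inflect differently (goommnug, detobuar), so the last vowel is not what conditions the rule; the final letter is.
"pesgebu" ends in -u. The stems ending in -u (tobu → detobuar, naku → denakuar) add de- … -ar around the stem.
The other pattern: stems ending in -g or -z insert -om- after the first vowel.
So pesgebu → depesgebuar.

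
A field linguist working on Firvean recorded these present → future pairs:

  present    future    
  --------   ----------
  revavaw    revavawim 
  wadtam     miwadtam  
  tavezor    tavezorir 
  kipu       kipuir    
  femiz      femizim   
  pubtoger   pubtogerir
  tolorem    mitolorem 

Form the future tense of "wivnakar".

tolorem and pubtoger both have last vowel 'e' yet inflect differently (mitolorem, pubtogerir), so the last vowel is not what conditions the rule; the final letter is.
"wivnakar" ends in -r. The stems ending in -r (tavezor → tavezorir, pubtoger → pubtogerir) add -ir.
The other patterns: stems ending in -m add the prefix mi-; stems ending in -w or -z add -im.
So wivnakar → wivnakarir.

wivnakarir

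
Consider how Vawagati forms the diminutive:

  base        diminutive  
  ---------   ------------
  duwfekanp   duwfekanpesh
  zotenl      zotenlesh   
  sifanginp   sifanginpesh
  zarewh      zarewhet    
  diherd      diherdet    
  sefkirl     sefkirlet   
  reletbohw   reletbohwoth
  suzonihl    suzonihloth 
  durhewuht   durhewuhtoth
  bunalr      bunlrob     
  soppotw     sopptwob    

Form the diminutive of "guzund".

"guzund" has second-to-last letter 'n'. The stems whose second-to-last letter is 'n' (duwfekanp → duwfekanpesh, zotenl → zotenlesh, sifanginp → sifanginpesh) add -esh.
So guzund → guzundesh.

guzundesh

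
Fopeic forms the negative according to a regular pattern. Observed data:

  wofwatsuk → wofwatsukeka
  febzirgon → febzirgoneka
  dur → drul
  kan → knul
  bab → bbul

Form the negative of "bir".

"bir" has 1 vowel. The stems with 1 vowel (dur → drul, kan → knul, bab → bbul) delete the last vowel and add -ul.
The other pattern: stems with 3 vowels add -eka.
So bir → brul.

brul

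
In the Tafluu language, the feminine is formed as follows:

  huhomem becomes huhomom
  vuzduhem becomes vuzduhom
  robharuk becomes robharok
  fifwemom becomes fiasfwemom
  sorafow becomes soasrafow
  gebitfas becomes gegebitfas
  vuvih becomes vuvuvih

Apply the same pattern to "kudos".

kuasdos

huhomem and fifwemom both end in -m yet inflect differently (huhomom, fiasfwemom), so the final letter is not what conditions the rule; the last vowel is.
"kudos" has last vowel 'o'. The stems whose last vowel is 'o' (fifwemom → fiasfwemom, sorafow → soasrafow) insert -as- after the first vowel.
The other patterns: stems whose last vowel is 'e' or 'u' change the last vowel to 'o'; stems whose last vowel is 'a' or 'i' repeat the first consonant+vowel as a prefix.
So kudos → kuasdos.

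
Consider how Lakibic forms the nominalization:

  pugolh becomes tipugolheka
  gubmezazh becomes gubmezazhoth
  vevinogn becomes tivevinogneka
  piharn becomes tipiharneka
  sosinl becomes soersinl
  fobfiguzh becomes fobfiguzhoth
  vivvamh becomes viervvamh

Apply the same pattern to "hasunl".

haersunl

fobfiguzh and vivvamh both end in -h yet inflect differently (fobfiguzhoth, viervvamh), so the final letter is not what conditions the rule; the second-to-last letter is.
"hasunl" has second-to-last letter 'n'. The one such stem in the data (sosinl → soersinl) inserts -er- after the first vowel (as does vivvamh), so the same rule applies.
So hasunl → haersunl.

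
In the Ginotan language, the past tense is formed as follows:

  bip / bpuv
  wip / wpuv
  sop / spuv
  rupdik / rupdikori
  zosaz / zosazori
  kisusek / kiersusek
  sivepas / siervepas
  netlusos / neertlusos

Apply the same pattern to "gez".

"gez" has 1 vowel. The stems with 1 vowel (bip → bpuv, wip → wpuv, sop → spuv) delete the last vowel and add -uv.
So gez → gzuv.

gzuv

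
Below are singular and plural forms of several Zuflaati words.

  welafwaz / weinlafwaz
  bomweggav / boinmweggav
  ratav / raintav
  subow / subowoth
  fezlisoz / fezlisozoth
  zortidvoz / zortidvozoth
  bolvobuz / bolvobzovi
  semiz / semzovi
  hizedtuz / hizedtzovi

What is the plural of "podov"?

welafwaz and fezlisoz both end in -z yet inflect differently (weinlafwaz, fezlisozoth), so the final letter is not what conditions the rule; the last vowel is.
"podov" has last vowel 'o'. The stems whose last vowel is 'o' (subow → subowoth, fezlisoz → fezlisozoth, zortidvoz → zortidvozoth) add -oth.
So podov → podovoth.

podovoth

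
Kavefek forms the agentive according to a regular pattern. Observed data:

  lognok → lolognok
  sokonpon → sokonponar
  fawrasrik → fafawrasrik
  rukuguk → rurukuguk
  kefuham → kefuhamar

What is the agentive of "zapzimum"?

lognok and sokonpon both have last vowel 'o' yet inflect differently (lolognok, sokonponar), so the last vowel is not what conditions the rule; the final letter is.
"zapzimum" ends in -m. The one such stem in the data (kefuham → kefuhamar) adds -ar, so the same rule applies.
The other pattern: stems ending in -k repeat the first consonant+vowel as a prefix.
So zapzimum → zapzimumar.

zapzimumar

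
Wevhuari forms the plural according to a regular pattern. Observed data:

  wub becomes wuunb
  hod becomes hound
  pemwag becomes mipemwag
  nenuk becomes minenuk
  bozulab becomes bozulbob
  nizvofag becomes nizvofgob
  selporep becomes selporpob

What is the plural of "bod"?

wub and bozulab both end in -b yet inflect differently (wuunb, bozulbob), so the final letter is not what conditions the rule; the number of vowels is.
"bod" has 1 vowel. The stems with 1 vowel (wub → wuunb, hod → hound) insert -un- after the first vowel.
The other patterns: stems with 2 vowels add the prefix mi-; stems with 3 vowels delete the last vowel and add -ob.
So bod → bound.

bound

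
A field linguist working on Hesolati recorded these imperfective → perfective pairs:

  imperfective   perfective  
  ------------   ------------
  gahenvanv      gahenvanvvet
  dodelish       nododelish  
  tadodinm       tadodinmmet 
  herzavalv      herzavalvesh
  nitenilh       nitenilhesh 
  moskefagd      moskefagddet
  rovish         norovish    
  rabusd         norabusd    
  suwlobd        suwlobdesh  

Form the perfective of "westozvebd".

westozvebdesh

"westozvebd" has second-to-last letter 'b'. The one such stem in the data (suwlobd → suwlobdesh) adds -esh, so the same rule applies.
So westozvebd → westozvebdesh.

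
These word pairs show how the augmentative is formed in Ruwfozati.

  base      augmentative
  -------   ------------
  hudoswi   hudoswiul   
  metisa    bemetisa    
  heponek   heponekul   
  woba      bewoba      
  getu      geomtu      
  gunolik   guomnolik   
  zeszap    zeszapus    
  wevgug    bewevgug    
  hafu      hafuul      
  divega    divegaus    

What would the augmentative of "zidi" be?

zidius

heponek and gunolik both end in -k yet inflect differently (heponekul, guomnolik), so the final letter is not what conditions the rule; the first letter is.
"zidi" begins with z-. The one such stem in the data (zeszap → zeszapus) adds -us, so the same rule applies.
The other patterns: stems beginning with h- add -ul; stems beginning with g- insert -om- after the first vowel; stems beginning with m- or w- add the prefix be-.
So zidi → zidius.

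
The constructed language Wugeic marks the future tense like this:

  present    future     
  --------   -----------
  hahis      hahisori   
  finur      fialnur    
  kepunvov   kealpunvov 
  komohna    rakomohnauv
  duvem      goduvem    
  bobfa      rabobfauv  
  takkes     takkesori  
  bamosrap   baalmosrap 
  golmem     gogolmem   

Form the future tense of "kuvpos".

duvem and takkes both have last vowel 'e' yet inflect differently (goduvem, takkesori), so the last vowel is not what conditions the rule; the final letter is.
"kuvpos" ends in -s. The stems ending in -s (takkes → takkesori, hahis → hahisori) add -ori.
The other patterns: stems ending in -a add ra- … -uv around the stem; stems ending in -m add the prefix go-; stems ending in -p, -r or -v insert -al- after the first vowel.
So kuvpos → kuvposori.

kuvposori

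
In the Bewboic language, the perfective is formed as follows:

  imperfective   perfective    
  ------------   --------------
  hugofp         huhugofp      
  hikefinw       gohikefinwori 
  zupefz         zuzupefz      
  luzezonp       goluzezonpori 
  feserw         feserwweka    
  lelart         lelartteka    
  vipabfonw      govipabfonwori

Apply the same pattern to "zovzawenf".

vipabfonw and feserw both end in -w yet inflect differently (govipabfonwori, feserwweka), so the final letter is not what conditions the rule; the second-to-last letter is.
"zovzawenf" has second-to-last letter 'n'. The stems whose second-to-last letter is 'n' (vipabfonw → govipabfonwori, hikefinw → gohikefinwori, luzezonp → goluzezonpori) add go- … -ori around the stem.
The other patterns: stems whose second-to-last letter is 'r' double the final consonant and add -eka; stems whose second-to-last letter is 'f' repeat the first consonant+vowel as a prefix.
So zovzawenf → gozovzawenfori.

gozovzawenfori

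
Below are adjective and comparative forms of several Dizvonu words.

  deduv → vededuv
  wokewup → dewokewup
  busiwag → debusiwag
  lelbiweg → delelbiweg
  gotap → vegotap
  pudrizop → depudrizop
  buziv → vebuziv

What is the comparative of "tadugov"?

detadugov

gotap and wokewup both end in -p yet inflect differently (vegotap, dewokewup), so the final letter is not what conditions the rule; the number of vowels is.
"tadugov" has 3 vowels. The stems with 3 vowels (wokewup → dewokewup, lelbiweg → delelbiweg, busiwag → debusiwag) add the prefix de-.
The other pattern: stems with 2 vowels add the prefix ve-.
So tadugov → detadugov.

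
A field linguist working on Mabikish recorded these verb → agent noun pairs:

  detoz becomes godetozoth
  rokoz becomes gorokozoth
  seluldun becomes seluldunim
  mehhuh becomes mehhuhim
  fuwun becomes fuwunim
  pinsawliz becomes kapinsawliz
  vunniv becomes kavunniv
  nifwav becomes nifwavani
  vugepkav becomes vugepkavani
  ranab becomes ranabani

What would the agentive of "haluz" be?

"haluz" has last vowel 'u'. The stems whose last vowel is 'u' (seluldun → seluldunim, mehhuh → mehhuhim, fuwun → fuwunim) add -im.
The other patterns: stems whose last vowel is 'o' add go- … -oth around the stem; stems whose last vowel is 'i' add the prefix ka-; stems whose last vowel is 'a' add -ani.
So haluz → haluzim.

haluzim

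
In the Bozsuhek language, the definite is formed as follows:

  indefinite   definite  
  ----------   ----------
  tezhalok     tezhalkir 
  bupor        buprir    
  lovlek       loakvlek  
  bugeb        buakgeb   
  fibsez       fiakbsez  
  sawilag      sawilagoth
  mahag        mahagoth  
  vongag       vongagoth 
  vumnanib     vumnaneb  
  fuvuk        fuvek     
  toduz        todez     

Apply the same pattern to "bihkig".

tezhalok and lovlek both end in -k yet inflect differently (tezhalkir, loakvlek), so the final letter is not what conditions the rule; the last vowel is.
"bihkig" has last vowel 'i'. The one such stem in the data (vumnanib → vumnaneb) changes the last vowel to 'e' (as do fuvuk, toduz), so the same rule applies.
So bihkig → bihkeg.

bihkeg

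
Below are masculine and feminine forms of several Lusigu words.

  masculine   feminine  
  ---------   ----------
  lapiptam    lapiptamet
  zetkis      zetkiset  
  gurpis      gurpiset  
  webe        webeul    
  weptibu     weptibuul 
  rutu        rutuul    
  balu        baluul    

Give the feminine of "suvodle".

zetkis and webe both have 2 vowels yet inflect differently (zetkiset, webeul), so the number of vowels is not what conditions the rule; whether the stem ends in a vowel or a consonant is.
"suvodle" ends in a vowel. The stems ending in a vowel (webe → webeul, weptibu → weptibuul, rutu → rutuul) add -ul.
The other pattern: stems ending in a consonant add -et.
So suvodle → suvodleul.

suvodleul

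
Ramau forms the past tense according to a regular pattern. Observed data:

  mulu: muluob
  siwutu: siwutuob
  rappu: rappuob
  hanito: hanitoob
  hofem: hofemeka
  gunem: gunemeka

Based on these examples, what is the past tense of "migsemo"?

migsemoob

"migsemo" ends in a vowel. The stems ending in a vowel (mulu → muluob, siwutu → siwutuob, rappu → rappuob) add -ob.
So migsemo → migsemoob.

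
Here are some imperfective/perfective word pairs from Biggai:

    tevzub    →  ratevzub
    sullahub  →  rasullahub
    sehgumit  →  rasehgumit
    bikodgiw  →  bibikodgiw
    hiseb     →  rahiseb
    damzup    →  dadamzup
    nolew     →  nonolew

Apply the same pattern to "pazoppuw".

papazoppuw

"pazoppuw" ends in -w. The stems ending in -w (nolew → nonolew, bikodgiw → bibikodgiw) repeat the first consonant+vowel as a prefix.
So pazoppuw → papazoppuw.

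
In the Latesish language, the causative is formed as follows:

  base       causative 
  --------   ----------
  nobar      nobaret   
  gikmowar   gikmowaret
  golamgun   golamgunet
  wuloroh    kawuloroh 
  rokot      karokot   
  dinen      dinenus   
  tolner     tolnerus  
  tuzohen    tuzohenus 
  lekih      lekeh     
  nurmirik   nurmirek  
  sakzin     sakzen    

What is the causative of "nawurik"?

"nawurik" has last vowel 'i'. The stems whose last vowel is 'i' (lekih → lekeh, nurmirik → nurmirek, sakzin → sakzen) change the last vowel to 'e'.
So nawurik → nawurek.

nawurek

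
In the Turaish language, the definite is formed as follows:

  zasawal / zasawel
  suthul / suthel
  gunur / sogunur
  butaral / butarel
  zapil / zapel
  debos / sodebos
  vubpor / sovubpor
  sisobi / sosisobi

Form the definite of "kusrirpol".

zapil and sisobi both have last vowel 'i' yet inflect differently (zapel, sosisobi), so the last vowel is not what conditions the rule; the final letter is.
"kusrirpol" ends in -l. The stems ending in -l (zapil → zapel, butaral → butarel, zasawal → zasawel) change the last vowel to 'e'.
The other pattern: stems ending in -i, -r or -s add the prefix so-.
So kusrirpol → kusrirpel.

kusrirpel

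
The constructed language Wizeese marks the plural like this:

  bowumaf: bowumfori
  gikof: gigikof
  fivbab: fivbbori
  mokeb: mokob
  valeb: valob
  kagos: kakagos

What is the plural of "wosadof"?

fivbab and mokeb both end in -b yet inflect differently (fivbbori, mokob), so the final letter is not what conditions the rule; the last vowel is.
"wosadof" has last vowel 'o'. The stems whose last vowel is 'o' (gikof → gigikof, kagos → kakagos) repeat the first consonant+vowel as a prefix.
So wosadof → wowosadof.

wowosadof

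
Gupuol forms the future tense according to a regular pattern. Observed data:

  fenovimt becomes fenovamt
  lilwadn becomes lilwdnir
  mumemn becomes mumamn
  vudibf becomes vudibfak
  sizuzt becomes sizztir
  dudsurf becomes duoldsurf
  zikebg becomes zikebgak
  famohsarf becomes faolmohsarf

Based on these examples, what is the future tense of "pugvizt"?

vudibf and famohsarf both end in -f yet inflect differently (vudibfak, faolmohsarf), so the final letter is not what conditions the rule; the second-to-last letter is.
"pugvizt" has second-to-last letter 'z'. The one such stem in the data (sizuzt → sizztir) deletes the last vowel and adds -ir (as does lilwadn), so the same rule applies.
The other patterns: stems whose second-to-last letter is 'b' add -ak; stems whose second-to-last letter is 'r' insert -ol- after the first vowel; stems whose second-to-last letter is 'm' change the last vowel to 'a'.
So pugvizt → pugvztir.

pugvztir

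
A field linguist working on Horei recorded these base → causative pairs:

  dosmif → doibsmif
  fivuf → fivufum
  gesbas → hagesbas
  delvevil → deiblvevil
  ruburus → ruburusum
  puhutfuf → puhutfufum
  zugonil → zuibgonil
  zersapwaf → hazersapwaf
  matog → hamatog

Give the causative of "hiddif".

dosmif and fivuf both end in -f yet inflect differently (doibsmif, fivufum), so the final letter is not what conditions the rule; the last vowel is.
"hiddif" has last vowel 'i'. The stems whose last vowel is 'i' (dosmif → doibsmif, zugonil → zuibgonil, delvevil → deiblvevil) insert -ib- after the first vowel.
The other patterns: stems whose last vowel is 'u' add -um; stems whose last vowel is 'a' or 'o' add the prefix ha-.
So hiddif → hiibddif.

hiibddif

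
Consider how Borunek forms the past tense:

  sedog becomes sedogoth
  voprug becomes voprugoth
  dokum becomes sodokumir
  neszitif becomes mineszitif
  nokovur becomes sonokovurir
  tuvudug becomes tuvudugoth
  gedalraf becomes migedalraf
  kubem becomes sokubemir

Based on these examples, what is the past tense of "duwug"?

voprug and nokovur both have last vowel 'u' yet inflect differently (voprugoth, sonokovurir), so the last vowel is not what conditions the rule; the final letter is.
"duwug" ends in -g. The stems ending in -g (sedog → sedogoth, voprug → voprugoth, tuvudug → tuvudugoth) add -oth.
The other patterns: stems ending in -f add the prefix mi-; stems ending in -m or -r add so- … -ir around the stem.
So duwug → duwugoth.

duwugoth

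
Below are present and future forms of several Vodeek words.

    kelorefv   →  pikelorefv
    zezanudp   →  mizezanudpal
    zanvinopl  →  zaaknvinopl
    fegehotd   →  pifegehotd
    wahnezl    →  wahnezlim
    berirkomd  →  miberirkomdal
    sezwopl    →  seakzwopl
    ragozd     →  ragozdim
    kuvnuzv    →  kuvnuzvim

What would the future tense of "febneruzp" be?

febneruzpim

berirkomd and ragozd both end in -d yet inflect differently (miberirkomdal, ragozdim), so the final letter is not what conditions the rule; the second-to-last letter is.
"febneruzp" has second-to-last letter 'z'. The stems whose second-to-last letter is 'z' (ragozd → ragozdim, kuvnuzv → kuvnuzvim, wahnezl → wahnezlim) add -im.
So febneruzp → febneruzpim.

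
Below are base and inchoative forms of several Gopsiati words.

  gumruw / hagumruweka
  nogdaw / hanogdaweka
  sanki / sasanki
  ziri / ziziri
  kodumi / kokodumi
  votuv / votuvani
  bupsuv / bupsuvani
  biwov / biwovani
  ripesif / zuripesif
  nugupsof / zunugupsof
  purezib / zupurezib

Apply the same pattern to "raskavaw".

gumruw and votuv both have last vowel 'u' yet inflect differently (hagumruweka, votuvani), so the last vowel is not what conditions the rule; the final letter is.
"raskavaw" ends in -w. The stems ending in -w (gumruw → hagumruweka, nogdaw → hanogdaweka) add ha- … -eka around the stem.
The other patterns: stems ending in -i repeat the first consonant+vowel as a prefix; stems ending in -v add -ani; stems ending in -b or -f add the prefix zu-.
So raskavaw → haraskavaweka.

haraskavaweka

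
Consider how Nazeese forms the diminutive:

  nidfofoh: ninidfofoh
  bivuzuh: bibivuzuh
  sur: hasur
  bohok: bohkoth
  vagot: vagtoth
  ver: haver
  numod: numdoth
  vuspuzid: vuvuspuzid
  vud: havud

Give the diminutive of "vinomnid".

vud and numod both end in -d yet inflect differently (havud, numdoth), so the final letter is not what conditions the rule; the number of vowels is.
"vinomnid" has 3 vowels. The stems with 3 vowels (vuspuzid → vuvuspuzid, bivuzuh → bibivuzuh, nidfofoh → ninidfofoh) repeat the first consonant+vowel as a prefix.
So vinomnid → vivinomnid.

vivinomnid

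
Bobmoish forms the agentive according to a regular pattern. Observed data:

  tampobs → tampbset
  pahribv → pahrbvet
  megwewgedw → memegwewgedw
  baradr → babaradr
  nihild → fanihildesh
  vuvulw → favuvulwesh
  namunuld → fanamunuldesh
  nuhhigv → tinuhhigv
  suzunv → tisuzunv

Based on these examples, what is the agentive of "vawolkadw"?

vavawolkadw

megwewgedw and vuvulw both end in -w yet inflect differently (memegwewgedw, favuvulwesh), so the final letter is not what conditions the rule; the second-to-last letter is.
"vawolkadw" has second-to-last letter 'd'. The stems whose second-to-last letter is 'd' (megwewgedw → memegwewgedw, baradr → babaradr) repeat the first consonant+vowel as a prefix.
The other patterns: stems whose second-to-last letter is 'b' delete the last vowel and add -et; stems whose second-to-last letter is 'l' add fa- … -esh around the stem; stems whose second-to-last letter is 'g' or 'n' add the prefix ti-.
So vawolkadw → vavawolkadw.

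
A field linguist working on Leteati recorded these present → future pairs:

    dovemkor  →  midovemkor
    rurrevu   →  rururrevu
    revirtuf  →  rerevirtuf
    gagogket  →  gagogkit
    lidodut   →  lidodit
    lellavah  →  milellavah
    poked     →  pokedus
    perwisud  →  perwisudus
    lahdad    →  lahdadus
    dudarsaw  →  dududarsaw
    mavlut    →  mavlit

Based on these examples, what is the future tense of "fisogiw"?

lidodut and perwisud both have last vowel 'u' yet inflect differently (lidodit, perwisudus), so the last vowel is not what conditions the rule; the final letter is.
"fisogiw" ends in -w. The one such stem in the data (dudarsaw → dududarsaw) repeats the first consonant+vowel as a prefix (as do revirtuf, rurrevu), so the same rule applies.
The other patterns: stems ending in -h or -r add the prefix mi-; stems ending in -t change the last vowel to 'i'; stems ending in -d add -us.
So fisogiw → fifisogiw.

fifisogiw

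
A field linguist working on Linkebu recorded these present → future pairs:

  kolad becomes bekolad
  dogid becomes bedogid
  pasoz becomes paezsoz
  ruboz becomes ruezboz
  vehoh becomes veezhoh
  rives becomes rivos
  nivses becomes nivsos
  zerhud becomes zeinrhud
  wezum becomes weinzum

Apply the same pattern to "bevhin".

bebevhin

"bevhin" has last vowel 'i'. The one such stem in the data (dogid → bedogid) adds the prefix be-, so the same rule applies.
So bevhin → bebevhin.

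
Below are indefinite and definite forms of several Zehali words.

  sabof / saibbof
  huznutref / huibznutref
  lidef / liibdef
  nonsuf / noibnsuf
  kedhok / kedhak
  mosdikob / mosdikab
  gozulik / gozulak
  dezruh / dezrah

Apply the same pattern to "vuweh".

vuwah

nonsuf and dezruh both have last vowel 'u' yet inflect differently (noibnsuf, dezrah), so the last vowel is not what conditions the rule; the final letter is.
"vuweh" ends in -h. The one such stem in the data (dezruh → dezrah) changes the last vowel to 'a' (as do gozulik, kedhok), so the same rule applies.
So vuweh → vuwah.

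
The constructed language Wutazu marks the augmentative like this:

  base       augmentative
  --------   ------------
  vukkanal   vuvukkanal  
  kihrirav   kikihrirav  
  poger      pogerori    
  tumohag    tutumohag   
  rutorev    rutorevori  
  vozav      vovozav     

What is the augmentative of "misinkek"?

misinkekori

"misinkek" has last vowel 'e'. The stems whose last vowel is 'e' (poger → pogerori, rutorev → rutorevori) add -ori.
So misinkek → misinkekori.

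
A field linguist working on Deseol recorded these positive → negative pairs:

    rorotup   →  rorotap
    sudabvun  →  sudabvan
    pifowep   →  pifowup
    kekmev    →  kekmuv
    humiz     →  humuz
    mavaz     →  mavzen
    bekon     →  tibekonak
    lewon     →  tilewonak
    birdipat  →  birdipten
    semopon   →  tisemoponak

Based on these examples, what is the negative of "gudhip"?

sudabvun and lewon both end in -n yet inflect differently (sudabvan, tilewonak), so the final letter is not what conditions the rule; the last vowel is.
"gudhip" has last vowel 'i'. The one such stem in the data (humiz → humuz) changes the last vowel to 'u' (as do kekmev, pifowep), so the same rule applies.
The other patterns: stems whose last vowel is 'u' change the last vowel to 'a'; stems whose last vowel is 'a' delete the last vowel and add -en; stems whose last vowel is 'o' add ti- … -ak around the stem.
So gudhip → gudhup.

gudhup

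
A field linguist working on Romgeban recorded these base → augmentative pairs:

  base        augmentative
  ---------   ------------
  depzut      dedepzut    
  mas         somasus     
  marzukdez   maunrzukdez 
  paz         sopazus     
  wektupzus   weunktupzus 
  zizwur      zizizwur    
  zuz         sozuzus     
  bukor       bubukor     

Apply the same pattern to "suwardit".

suunwardit

paz and marzukdez both end in -z yet inflect differently (sopazus, maunrzukdez), so the final letter is not what conditions the rule; the number of vowels is.
"suwardit" has 3 vowels. The stems with 3 vowels (marzukdez → maunrzukdez, wektupzus → weunktupzus) insert -un- after the first vowel.
The other patterns: stems with 1 vowel add so- … -us around the stem; stems with 2 vowels repeat the first consonant+vowel as a prefix.
So suwardit → suunwardit.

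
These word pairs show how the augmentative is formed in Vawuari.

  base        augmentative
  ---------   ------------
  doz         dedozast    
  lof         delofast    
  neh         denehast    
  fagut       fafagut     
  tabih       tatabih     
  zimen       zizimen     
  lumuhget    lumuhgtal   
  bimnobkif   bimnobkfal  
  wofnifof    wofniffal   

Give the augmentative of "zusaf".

zuzusaf

neh and tabih both end in -h yet inflect differently (denehast, tatabih), so the final letter is not what conditions the rule; the number of vowels is.
"zusaf" has 2 vowels. The stems with 2 vowels (fagut → fafagut, tabih → tatabih, zimen → zizimen) repeat the first consonant+vowel as a prefix.
So zusaf → zuzusaf.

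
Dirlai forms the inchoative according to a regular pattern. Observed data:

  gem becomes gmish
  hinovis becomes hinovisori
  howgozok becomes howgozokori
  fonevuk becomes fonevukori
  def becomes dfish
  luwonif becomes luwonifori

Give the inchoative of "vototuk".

vototukori

def and luwonif both end in -f yet inflect differently (dfish, luwonifori), so the final letter is not what conditions the rule; the number of vowels is.
"vototuk" has 3 vowels. The stems with 3 vowels (howgozok → howgozokori, fonevuk → fonevukori, luwonif → luwonifori) add -ori.
So vototuk → vototukori.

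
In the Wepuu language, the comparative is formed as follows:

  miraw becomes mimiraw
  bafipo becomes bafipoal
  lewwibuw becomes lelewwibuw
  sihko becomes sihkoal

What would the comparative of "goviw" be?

gogoviw

sihko and miraw both have 2 vowels yet inflect differently (sihkoal, mimiraw), so the number of vowels is not what conditions the rule; the final letter is.
"goviw" ends in -w. The stems ending in -w (miraw → mimiraw, lewwibuw → lelewwibuw) repeat the first consonant+vowel as a prefix.
The other pattern: stems ending in -o add -al.
So goviw → gogoviw.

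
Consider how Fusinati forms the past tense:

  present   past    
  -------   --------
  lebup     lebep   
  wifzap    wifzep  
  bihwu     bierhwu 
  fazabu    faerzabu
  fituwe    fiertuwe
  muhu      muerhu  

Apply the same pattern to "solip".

lebup and bihwu both have last vowel 'u' yet inflect differently (lebep, bierhwu), so the last vowel is not what conditions the rule; whether the stem ends in a vowel or a consonant is.
"solip" ends in a consonant. The stems ending in a consonant (lebup → lebep, wifzap → wifzep) change the last vowel to 'e'.
So solip → solep.

solep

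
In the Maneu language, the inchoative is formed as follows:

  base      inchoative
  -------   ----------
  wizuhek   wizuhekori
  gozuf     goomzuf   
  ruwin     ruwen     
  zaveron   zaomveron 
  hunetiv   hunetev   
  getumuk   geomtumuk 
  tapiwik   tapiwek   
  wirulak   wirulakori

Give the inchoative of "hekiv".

tapiwik and getumuk both end in -k yet inflect differently (tapiwek, geomtumuk), so the final letter is not what conditions the rule; the last vowel is.
"hekiv" has last vowel 'i'. The stems whose last vowel is 'i' (hunetiv → hunetev, ruwin → ruwen, tapiwik → tapiwek) change the last vowel to 'e'.
So hekiv → hekev.

hekev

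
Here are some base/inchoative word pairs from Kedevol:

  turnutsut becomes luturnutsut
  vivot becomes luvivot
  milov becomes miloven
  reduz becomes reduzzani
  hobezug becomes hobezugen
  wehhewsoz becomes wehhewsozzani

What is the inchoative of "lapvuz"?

lapvuzzani

"lapvuz" ends in -z. The stems ending in -z (reduz → reduzzani, wehhewsoz → wehhewsozzani) double the final consonant and add -ani.
The other patterns: stems ending in -t add the prefix lu-; stems ending in -g or -v add -en.
So lapvuz → lapvuzzani.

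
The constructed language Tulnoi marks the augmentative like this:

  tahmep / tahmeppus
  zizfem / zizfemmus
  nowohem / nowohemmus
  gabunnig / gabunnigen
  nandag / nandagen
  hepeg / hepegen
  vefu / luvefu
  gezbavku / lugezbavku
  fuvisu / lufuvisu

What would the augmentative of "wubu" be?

luwubu

"wubu" ends in -u. The stems ending in -u (vefu → luvefu, gezbavku → lugezbavku, fuvisu → lufuvisu) add the prefix lu-.
The other patterns: stems ending in -m or -p double the final consonant and add -us; stems ending in -g add -en.
So wubu → luwubu.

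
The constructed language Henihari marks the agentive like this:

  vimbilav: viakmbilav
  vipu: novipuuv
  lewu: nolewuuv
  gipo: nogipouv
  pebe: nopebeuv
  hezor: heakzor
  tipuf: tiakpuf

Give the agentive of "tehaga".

lewu and tipuf both have last vowel 'u' yet inflect differently (nolewuuv, tiakpuf), so the last vowel is not what conditions the rule; whether the stem ends in a vowel or a consonant is.
"tehaga" ends in a vowel. The stems ending in a vowel (gipo → nogipouv, pebe → nopebeuv, lewu → nolewuuv) add no- … -uv around the stem.
The other pattern: stems ending in a consonant insert -ak- after the first vowel.
So tehaga → notehagauv.

notehagauv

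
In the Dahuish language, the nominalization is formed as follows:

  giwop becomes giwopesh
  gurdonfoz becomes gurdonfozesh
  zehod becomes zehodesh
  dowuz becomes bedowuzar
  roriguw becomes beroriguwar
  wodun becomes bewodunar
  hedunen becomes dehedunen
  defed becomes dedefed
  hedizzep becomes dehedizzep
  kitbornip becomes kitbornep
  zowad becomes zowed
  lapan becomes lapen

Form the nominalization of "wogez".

dewogez

gurdonfoz and dowuz both end in -z yet inflect differently (gurdonfozesh, bedowuzar), so the final letter is not what conditions the rule; the last vowel is.
"wogez" has last vowel 'e'. The stems whose last vowel is 'e' (hedunen → dehedunen, defed → dedefed, hedizzep → dehedizzep) add the prefix de-.
The other patterns: stems whose last vowel is 'o' add -esh; stems whose last vowel is 'u' add be- … -ar around the stem; stems whose last vowel is 'a' or 'i' change the last vowel to 'e'.
So wogez → dewogez.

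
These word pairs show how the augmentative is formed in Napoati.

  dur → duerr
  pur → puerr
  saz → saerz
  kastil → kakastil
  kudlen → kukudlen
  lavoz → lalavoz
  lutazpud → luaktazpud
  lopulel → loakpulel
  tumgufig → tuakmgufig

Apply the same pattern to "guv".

guerv

saz and lavoz both end in -z yet inflect differently (saerz, lalavoz), so the final letter is not what conditions the rule; the number of vowels is.
"guv" has 1 vowel. The stems with 1 vowel (dur → duerr, pur → puerr, saz → saerz) insert -er- after the first vowel.
The other patterns: stems with 2 vowels repeat the first consonant+vowel as a prefix; stems with 3 vowels insert -ak- after the first vowel.
So guv → guerv.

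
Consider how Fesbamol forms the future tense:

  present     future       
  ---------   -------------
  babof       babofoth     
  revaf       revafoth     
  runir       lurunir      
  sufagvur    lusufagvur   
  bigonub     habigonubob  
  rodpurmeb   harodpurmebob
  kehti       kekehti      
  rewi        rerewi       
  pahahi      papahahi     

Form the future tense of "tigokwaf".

tigokwafoth

sufagvur and bigonub both have last vowel 'u' yet inflect differently (lusufagvur, habigonubob), so the last vowel is not what conditions the rule; the final letter is.
"tigokwaf" ends in -f. The stems ending in -f (babof → babofoth, revaf → revafoth) add -oth.
The other patterns: stems ending in -r add the prefix lu-; stems ending in -b add ha- … -ob around the stem; stems ending in -i repeat the first consonant+vowel as a prefix.
So tigokwaf → tigokwafoth.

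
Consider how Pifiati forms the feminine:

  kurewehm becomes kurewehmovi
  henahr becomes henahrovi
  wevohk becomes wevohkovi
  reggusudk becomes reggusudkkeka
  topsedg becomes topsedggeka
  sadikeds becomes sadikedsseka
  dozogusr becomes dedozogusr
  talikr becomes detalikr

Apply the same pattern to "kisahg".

"kisahg" has second-to-last letter 'h'. The stems whose second-to-last letter is 'h' (kurewehm → kurewehmovi, henahr → henahrovi, wevohk → wevohkovi) add -ovi.
The other patterns: stems whose second-to-last letter is 'd' double the final consonant and add -eka; stems whose second-to-last letter is 'k' or 's' add the prefix de-.
So kisahg → kisahgovi.

kisahgovi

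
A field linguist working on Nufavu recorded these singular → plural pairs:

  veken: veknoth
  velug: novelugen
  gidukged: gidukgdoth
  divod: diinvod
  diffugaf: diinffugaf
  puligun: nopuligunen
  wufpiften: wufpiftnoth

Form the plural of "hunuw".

nohunuwen

"hunuw" has last vowel 'u'. The stems whose last vowel is 'u' (puligun → nopuligunen, velug → novelugen) add no- … -en around the stem.
The other patterns: stems whose last vowel is 'e' delete the last vowel and add -oth; stems whose last vowel is 'a' or 'o' insert -in- after the first vowel.
So hunuw → nohunuwen.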